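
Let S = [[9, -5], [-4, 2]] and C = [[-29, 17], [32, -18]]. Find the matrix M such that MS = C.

S is on the right of M, so right-multiply by S⁻¹: M = CS⁻¹.
det S = -2; the adjugate gives S⁻¹ = [[-1, -5/2], [-2, -9/2]].
M = CS⁻¹ = [[-29, 17], [32, -18]] · [[-1, -5/2], [-2, -9/2]] = [[-5, -4], [4, 1]].

M = [[-5, -4], [4, 1]]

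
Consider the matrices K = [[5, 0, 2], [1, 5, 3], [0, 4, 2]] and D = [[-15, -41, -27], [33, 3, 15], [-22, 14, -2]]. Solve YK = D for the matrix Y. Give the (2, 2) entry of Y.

3

K is on the right of Y, so right-multiply by K⁻¹: Y = DK⁻¹.
K has determinant -2; K⁻¹ = [[1, -4, 5], [1, -5, 13/2], [-2, 10, -25/2]].
Y = DK⁻¹ = [[-15, -41, -27], [33, 3, 15], [-22, 14, -2]] · [[1, -4, 5], [1, -5, 13/2], [-2, 10, -25/2]] = [[-2, -5, -4], [6, 3, -3], [-4, -2, 6]].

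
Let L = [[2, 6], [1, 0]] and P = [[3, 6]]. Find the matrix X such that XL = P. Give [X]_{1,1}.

1

Right-multiplying both sides by L⁻¹ gives X = PL⁻¹.
L has determinant -6; L⁻¹ = [[0, 1], [1/6, -1/3]].
X = PL⁻¹ = [[3, 6]] · [[0, 1], [1/6, -1/3]] = [[1, 1]].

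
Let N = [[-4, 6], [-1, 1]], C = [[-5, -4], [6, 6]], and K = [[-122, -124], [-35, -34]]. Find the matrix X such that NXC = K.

X = N⁻¹KC⁻¹ (apply N⁻¹ on the left and C⁻¹ on the right).
det N = 2, so N⁻¹ = [[1/2, -3], [1/2, -2]].
C has determinant -6; C⁻¹ = [[-1, -2/3], [1, 5/6]].
N⁻¹K = [[44, 40], [9, 6]].
X = (N⁻¹K)C⁻¹ = [[-4, 4], [-3, -1]].

X = [[-4, 4], [-3, -1]]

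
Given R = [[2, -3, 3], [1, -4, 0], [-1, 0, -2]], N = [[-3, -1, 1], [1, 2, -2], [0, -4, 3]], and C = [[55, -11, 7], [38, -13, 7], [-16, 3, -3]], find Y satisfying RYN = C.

Y = R⁻¹CN⁻¹ (apply R⁻¹ on the left and N⁻¹ on the right).
det R = -2, so R⁻¹ = [[-4, 3, -6], [-1, 1/2, -3/2], [2, -3/2, 5/2]].
det N = 5; the adjugate gives N⁻¹ = [[-2/5, -1/5, 0], [-3/5, -9/5, -1], [-4/5, -12/5, -1]].
R⁻¹C = [[-10, -13, 11], [-12, 0, 1], [13, 5, -4]].
Y = (R⁻¹C)N⁻¹ = [[3, -1, 2], [4, 0, -1], [-5, -2, -1]].

Y = [[3, -1, 2], [4, 0, -1], [-5, -2, -1]]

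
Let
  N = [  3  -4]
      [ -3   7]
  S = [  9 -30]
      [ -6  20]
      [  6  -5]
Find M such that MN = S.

Right-multiplying both sides by N⁻¹ gives M = SN⁻¹.
N has determinant 9; N⁻¹ = [[7/9, 4/9], [1/3, 1/3]].
M = SN⁻¹ = [[9, -30], [-6, 20], [6, -5]] · [[7/9, 4/9], [1/3, 1/3]] = [[-3, -6], [2, 4], [3, 1]].

M = [[-3, -6], [2, 4], [3, 1]]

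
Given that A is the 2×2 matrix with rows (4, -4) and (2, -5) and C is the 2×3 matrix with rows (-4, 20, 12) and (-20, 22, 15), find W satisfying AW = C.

W = [[5, 1, 0], [6, -4, -3]]

Left-multiplying both sides by A⁻¹ gives W = A⁻¹C.
det A = -12; the adjugate gives A⁻¹ = [[5/12, -1/3], [1/6, -1/3]].
W = A⁻¹C = [[5/12, -1/3], [1/6, -1/3]] · [[-4, 20, 12], [-20, 22, 15]] = [[5, 1, 0], [6, -4, -3]].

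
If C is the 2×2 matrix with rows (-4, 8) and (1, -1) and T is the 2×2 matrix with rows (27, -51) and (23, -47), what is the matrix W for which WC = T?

W = [[-6, 3], [-6, -1]]

Since C sits to the right of W, W = TC⁻¹.
det C = -4; the adjugate gives C⁻¹ = [[1/4, 2], [1/4, 1]].
W = TC⁻¹ = [[27, -51], [23, -47]] · [[1/4, 2], [1/4, 1]] = [[-6, 3], [-6, -1]].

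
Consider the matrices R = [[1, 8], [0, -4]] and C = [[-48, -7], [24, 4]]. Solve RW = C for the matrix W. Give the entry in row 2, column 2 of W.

-1

Since R multiplies W on the left, W = R⁻¹C.
det R = -4, so R⁻¹ = [[1, 2], [0, -1/4]].
W = R⁻¹C = [[1, 2], [0, -1/4]] · [[-48, -7], [24, 4]] = [[0, 1], [-6, -1]].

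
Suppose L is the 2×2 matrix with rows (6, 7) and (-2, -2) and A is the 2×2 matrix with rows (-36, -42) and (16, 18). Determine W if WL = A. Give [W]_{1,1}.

Since L sits to the right of W, W = AL⁻¹.
det L = 2, so L⁻¹ = [[-1, -7/2], [1, 3]].
W = AL⁻¹ = [[-36, -42], [16, 18]] · [[-1, -7/2], [1, 3]] = [[-6, 0], [2, -2]].

-6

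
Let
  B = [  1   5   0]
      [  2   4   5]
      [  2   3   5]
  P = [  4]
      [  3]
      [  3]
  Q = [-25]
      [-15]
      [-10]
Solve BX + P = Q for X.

BX = Q − P = [[-29], [-18], [-13]].
Left-multiplying both sides by B⁻¹ gives X = B⁻¹(Q − P).
det B = 5; the adjugate gives B⁻¹ = [[1, -5, 5], [0, 1, -1], [-2/5, 7/5, -6/5]].
X = B⁻¹(Q − P) = [[-4], [-5], [2]].

X = [[-4], [-5], [2]]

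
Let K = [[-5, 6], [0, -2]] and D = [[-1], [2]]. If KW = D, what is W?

K is on the left of W, so left-multiply by K⁻¹: W = K⁻¹D.
det K = 10; the adjugate gives K⁻¹ = [[-1/5, -3/5], [0, -1/2]].
W = K⁻¹D = [[-1/5, -3/5], [0, -1/2]] · [[-1], [2]] = [[-1], [-1]].

W = [[-1], [-1]]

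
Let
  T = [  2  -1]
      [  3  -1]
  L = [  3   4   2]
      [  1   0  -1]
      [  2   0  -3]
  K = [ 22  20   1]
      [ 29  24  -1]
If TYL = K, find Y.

Y = [[1, 4, 0], [-3, 5, -2]]

Left-multiply by T⁻¹ and right-multiply by L⁻¹: Y = T⁻¹KL⁻¹.
det T = 1, so T⁻¹ = [[-1, 1], [-3, 2]].
det L = 4, so L⁻¹ = [[0, 3, -1], [1/4, -13/4, 5/4], [0, 2, -1]].
T⁻¹K = [[7, 4, -2], [-8, -12, -5]].
Y = (T⁻¹K)L⁻¹ = [[1, 4, 0], [-3, 5, -2]].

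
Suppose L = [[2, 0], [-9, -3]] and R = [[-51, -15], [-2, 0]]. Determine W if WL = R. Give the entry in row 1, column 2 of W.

5

Since L sits to the right of W, W = RL⁻¹.
det L = -6; the adjugate gives L⁻¹ = [[1/2, 0], [-3/2, -1/3]].
W = RL⁻¹ = [[-51, -15], [-2, 0]] · [[1/2, 0], [-3/2, -1/3]] = [[-3, 5], [-1, 0]].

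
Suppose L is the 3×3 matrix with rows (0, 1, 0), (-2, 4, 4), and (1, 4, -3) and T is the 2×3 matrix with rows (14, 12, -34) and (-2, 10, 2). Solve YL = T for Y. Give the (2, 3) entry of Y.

2

Since L sits to the right of Y, Y = TL⁻¹.
det L = -2; the adjugate gives L⁻¹ = [[14, -3/2, -2], [1, 0, 0], [6, -1/2, -1]].
Y = TL⁻¹ = [[14, 12, -34], [-2, 10, 2]] · [[14, -3/2, -2], [1, 0, 0], [6, -1/2, -1]] = [[4, -4, 6], [-6, 2, 2]].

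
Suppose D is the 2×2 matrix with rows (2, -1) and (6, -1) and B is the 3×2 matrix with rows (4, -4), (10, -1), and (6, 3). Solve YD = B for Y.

Right-multiplying both sides by D⁻¹ gives Y = BD⁻¹.
D has determinant 4; D⁻¹ = [[-1/4, 1/4], [-3/2, 1/2]].
Y = BD⁻¹ = [[4, -4], [10, -1], [6, 3]] · [[-1/4, 1/4], [-3/2, 1/2]] = [[5, -1], [-1, 2], [-6, 3]].

Y = [[5, -1], [-1, 2], [-6, 3]]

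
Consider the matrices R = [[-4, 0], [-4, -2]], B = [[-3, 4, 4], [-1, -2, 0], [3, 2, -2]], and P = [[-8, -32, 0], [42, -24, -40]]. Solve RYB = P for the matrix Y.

Isolating Y: multiply by R⁻¹ from the left and B⁻¹ from the right, so Y = R⁻¹PB⁻¹.
det R = 8, so R⁻¹ = [[-1/4, 0], [1/2, -1/2]].
det B = -4; the adjugate gives B⁻¹ = [[-1, -4, -2], [1/2, 3/2, 1], [-1, -9/2, -5/2]].
R⁻¹P = [[2, 8, 0], [-25, -4, 20]].
Y = (R⁻¹P)B⁻¹ = [[2, 4, 4], [3, 4, -4]].

Y = [[2, 4, 4], [3, 4, -4]]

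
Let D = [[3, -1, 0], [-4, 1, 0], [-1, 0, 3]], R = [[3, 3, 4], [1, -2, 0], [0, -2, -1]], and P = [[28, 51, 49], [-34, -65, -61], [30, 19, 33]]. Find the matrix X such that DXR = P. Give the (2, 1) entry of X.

Isolating X: multiply by D⁻¹ from the left and R⁻¹ from the right, so X = D⁻¹PR⁻¹.
det D = -3, so D⁻¹ = [[-1, -1, 0], [-4, -3, 0], [-1/3, -1/3, 1/3]].
R has determinant 1; R⁻¹ = [[2, -5, 8], [1, -3, 4], [-2, 6, -9]].
D⁻¹P = [[6, 14, 12], [-10, -9, -13], [12, 11, 15]].
X = (D⁻¹P)R⁻¹ = [[2, 0, -4], [-3, -1, 1], [5, -3, 5]].

-3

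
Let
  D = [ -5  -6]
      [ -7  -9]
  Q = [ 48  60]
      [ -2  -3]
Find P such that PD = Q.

P = [[-4, -4], [-1, 1]]

Since D sits to the right of P, P = QD⁻¹.
det D = 3, so D⁻¹ = [[-3, 2], [7/3, -5/3]].
P = QD⁻¹ = [[48, 60], [-2, -3]] · [[-3, 2], [7/3, -5/3]] = [[-4, -4], [-1, 1]].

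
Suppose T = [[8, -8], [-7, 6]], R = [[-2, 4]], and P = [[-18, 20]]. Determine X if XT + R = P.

X = [[-2, 0]]

XT = P − R = [[-16, 16]].
Right-multiplying both sides by T⁻¹ gives X = (P − R)T⁻¹.
det T = -8, so T⁻¹ = [[-3/4, -1], [-7/8, -1]].
X = (P − R)T⁻¹ = [[-2, 0]].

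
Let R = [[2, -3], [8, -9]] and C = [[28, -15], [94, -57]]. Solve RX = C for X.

R is on the left of X, so left-multiply by R⁻¹: X = R⁻¹C.
det R = 6; the adjugate gives R⁻¹ = [[-3/2, 1/2], [-4/3, 1/3]].
X = R⁻¹C = [[-3/2, 1/2], [-4/3, 1/3]] · [[28, -15], [94, -57]] = [[5, -6], [-6, 1]].

X = [[5, -6], [-6, 1]]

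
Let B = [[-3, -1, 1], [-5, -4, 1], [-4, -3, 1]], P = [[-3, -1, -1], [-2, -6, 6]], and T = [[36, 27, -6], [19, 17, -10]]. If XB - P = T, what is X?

X = [[0, -5, -2], [-2, -3, 1]]

XB = T + P = [[33, 26, -7], [17, 11, -4]].
Right-multiplying both sides by B⁻¹ gives X = (T + P)B⁻¹.
B has determinant 1; B⁻¹ = [[-1, -2, 3], [1, 1, -2], [-1, -5, 7]].
X = (T + P)B⁻¹ = [[0, -5, -2], [-2, -3, 1]].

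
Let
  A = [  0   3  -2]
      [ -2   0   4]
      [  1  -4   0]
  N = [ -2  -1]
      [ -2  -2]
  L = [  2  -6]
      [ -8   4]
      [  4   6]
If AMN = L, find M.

Isolating M: multiply by A⁻¹ from the left and N⁻¹ from the right, so M = A⁻¹LN⁻¹.
det A = -4; the adjugate gives A⁻¹ = [[-4, -2, -3], [-1, -1/2, -1], [-2, -3/4, -3/2]].
N has determinant 2; N⁻¹ = [[-1, 1/2], [1, -1]].
A⁻¹L = [[-4, -2], [-2, -2], [-4, 0]].
M = (A⁻¹L)N⁻¹ = [[2, 0], [0, 1], [4, -2]].

M = [[2, 0], [0, 1], [4, -2]]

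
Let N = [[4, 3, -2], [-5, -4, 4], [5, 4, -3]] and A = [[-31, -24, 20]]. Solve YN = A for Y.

Y = [[-4, 3, 0]]

N is on the right of Y, so right-multiply by N⁻¹: Y = AN⁻¹.
det N = -1, so N⁻¹ = [[4, -1, -4], [-5, 2, 6], [0, 1, 1]].
Y = AN⁻¹ = [[-31, -24, 20]] · [[4, -1, -4], [-5, 2, 6], [0, 1, 1]] = [[-4, 3, 0]].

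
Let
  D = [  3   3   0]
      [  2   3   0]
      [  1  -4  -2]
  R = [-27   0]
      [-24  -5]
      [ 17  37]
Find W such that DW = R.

W = [[-3, 5], [-6, -5], [2, -6]]

Left-multiplying both sides by D⁻¹ gives W = D⁻¹R.
det D = -6, so D⁻¹ = [[1, -1, 0], [-2/3, 1, 0], [11/6, -5/2, -1/2]].
W = D⁻¹R = [[1, -1, 0], [-2/3, 1, 0], [11/6, -5/2, -1/2]] · [[-27, 0], [-24, -5], [17, 37]] = [[-3, 5], [-6, -5], [2, -6]].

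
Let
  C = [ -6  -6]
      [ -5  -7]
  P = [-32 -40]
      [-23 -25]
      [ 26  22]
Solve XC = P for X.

C is on the right of X, so right-multiply by C⁻¹: X = PC⁻¹.
det C = 12; the adjugate gives C⁻¹ = [[-7/12, 1/2], [5/12, -1/2]].
X = PC⁻¹ = [[-32, -40], [-23, -25], [26, 22]] · [[-7/12, 1/2], [5/12, -1/2]] = [[2, 4], [3, 1], [-6, 2]].

X = [[2, 4], [3, 1], [-6, 2]]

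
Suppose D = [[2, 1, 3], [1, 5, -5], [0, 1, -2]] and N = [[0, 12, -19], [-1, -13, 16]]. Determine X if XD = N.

Right-multiplying both sides by D⁻¹ gives X = ND⁻¹.
det D = -5, so D⁻¹ = [[1, -1, 4], [-2/5, 4/5, -13/5], [-1/5, 2/5, -9/5]].
X = ND⁻¹ = [[0, 12, -19], [-1, -13, 16]] · [[1, -1, 4], [-2/5, 4/5, -13/5], [-1/5, 2/5, -9/5]] = [[-1, 2, 3], [1, -3, 1]].

X = [[-1, 2, 3], [1, -3, 1]]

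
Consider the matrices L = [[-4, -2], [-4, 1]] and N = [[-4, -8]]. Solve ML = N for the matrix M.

L is on the right of M, so right-multiply by L⁻¹: M = NL⁻¹.
det L = -12; the adjugate gives L⁻¹ = [[-1/12, -1/6], [-1/3, 1/3]].
M = NL⁻¹ = [[-4, -8]] · [[-1/12, -1/6], [-1/3, 1/3]] = [[3, -2]].

M = [[3, -2]]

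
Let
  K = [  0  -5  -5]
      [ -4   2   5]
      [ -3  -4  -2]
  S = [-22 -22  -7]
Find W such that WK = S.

Since K sits to the right of W, W = SK⁻¹.
det K = 5; the adjugate gives K⁻¹ = [[16/5, 2, -3], [-23/5, -3, 4], [22/5, 3, -4]].
W = SK⁻¹ = [[-22, -22, -7]] · [[16/5, 2, -3], [-23/5, -3, 4], [22/5, 3, -4]] = [[0, 1, 6]].

W = [[0, 1, 6]]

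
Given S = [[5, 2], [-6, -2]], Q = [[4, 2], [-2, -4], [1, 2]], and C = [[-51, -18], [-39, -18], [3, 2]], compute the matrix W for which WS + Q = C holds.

WS = C − Q = [[-55, -20], [-37, -14], [2, 0]].
S is on the right of W, so right-multiply by S⁻¹: W = (C − Q)S⁻¹.
S has determinant 2; S⁻¹ = [[-1, -1], [3, 5/2]].
W = (C − Q)S⁻¹ = [[-5, 5], [-5, 2], [-2, -2]].

W = [[-5, 5], [-5, 2], [-2, -2]]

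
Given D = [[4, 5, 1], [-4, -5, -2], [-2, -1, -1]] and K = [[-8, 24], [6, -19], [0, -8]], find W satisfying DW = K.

Since D multiplies W on the left, W = D⁻¹K.
det D = 6; the adjugate gives D⁻¹ = [[1/2, 2/3, -5/6], [0, -1/3, 2/3], [-1, -1, 0]].
W = D⁻¹K = [[1/2, 2/3, -5/6], [0, -1/3, 2/3], [-1, -1, 0]] · [[-8, 24], [6, -19], [0, -8]] = [[0, 6], [-2, 1], [2, -5]].

W = [[0, 6], [-2, 1], [2, -5]]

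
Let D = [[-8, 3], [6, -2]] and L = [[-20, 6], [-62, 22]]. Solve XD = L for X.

Since D sits to the right of X, X = LD⁻¹.
det D = -2; the adjugate gives D⁻¹ = [[1, 3/2], [3, 4]].
X = LD⁻¹ = [[-20, 6], [-62, 22]] · [[1, 3/2], [3, 4]] = [[-2, -6], [4, -5]].

X = [[-2, -6], [4, -5]]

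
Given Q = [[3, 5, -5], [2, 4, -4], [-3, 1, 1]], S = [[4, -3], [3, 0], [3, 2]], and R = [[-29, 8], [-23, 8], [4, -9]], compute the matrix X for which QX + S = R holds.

X = [[-1, 2], [-4, -2], [2, -3]]

QX = R − S = [[-33, 11], [-26, 8], [1, -11]].
Q is on the left of X, so left-multiply by Q⁻¹: X = Q⁻¹(R − S).
det Q = 4; the adjugate gives Q⁻¹ = [[2, -5/2, 0], [5/2, -3, 1/2], [7/2, -9/2, 1/2]].
X = Q⁻¹(R − S) = [[-1, 2], [-4, -2], [2, -3]].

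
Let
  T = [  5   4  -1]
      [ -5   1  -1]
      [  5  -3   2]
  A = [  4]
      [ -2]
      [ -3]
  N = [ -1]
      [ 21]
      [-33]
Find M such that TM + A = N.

M = [[-4], [4], [1]]

TM = N − A = [[-5], [23], [-30]].
Since T multiplies M on the left, M = T⁻¹(N − A).
det T = 5; the adjugate gives T⁻¹ = [[-1/5, -1, -3/5], [1, 3, 2], [2, 7, 5]].
M = T⁻¹(N − A) = [[-4], [4], [1]].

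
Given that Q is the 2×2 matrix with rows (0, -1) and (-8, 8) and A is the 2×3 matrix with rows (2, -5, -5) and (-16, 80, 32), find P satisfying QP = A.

Since Q multiplies P on the left, P = Q⁻¹A.
Q has determinant -8; Q⁻¹ = [[-1, -1/8], [-1, 0]].
P = Q⁻¹A = [[-1, -1/8], [-1, 0]] · [[2, -5, -5], [-16, 80, 32]] = [[0, -5, 1], [-2, 5, 5]].

P = [[0, -5, 1], [-2, 5, 5]]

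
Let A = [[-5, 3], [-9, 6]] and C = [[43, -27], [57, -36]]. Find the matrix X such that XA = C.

Right-multiplying both sides by A⁻¹ gives X = CA⁻¹.
A has determinant -3; A⁻¹ = [[-2, 1], [-3, 5/3]].
X = CA⁻¹ = [[43, -27], [57, -36]] · [[-2, 1], [-3, 5/3]] = [[-5, -2], [-6, -3]].

X = [[-5, -2], [-6, -3]]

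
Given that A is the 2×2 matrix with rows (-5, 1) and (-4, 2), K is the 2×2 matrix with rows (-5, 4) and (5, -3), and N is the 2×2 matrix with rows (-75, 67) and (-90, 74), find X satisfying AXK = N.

X = [[-4, -2], [2, -3]]

Left-multiply by A⁻¹ and right-multiply by K⁻¹: X = A⁻¹NK⁻¹.
det A = -6, so A⁻¹ = [[-1/3, 1/6], [-2/3, 5/6]].
det K = -5; the adjugate gives K⁻¹ = [[3/5, 4/5], [1, 1]].
A⁻¹N = [[10, -10], [-25, 17]].
X = (A⁻¹N)K⁻¹ = [[-4, -2], [2, -3]].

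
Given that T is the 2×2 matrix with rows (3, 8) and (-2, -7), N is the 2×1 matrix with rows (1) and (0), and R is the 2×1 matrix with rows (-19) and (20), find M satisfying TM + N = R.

TM = R − N = [[-20], [20]].
T is on the left of M, so left-multiply by T⁻¹: M = T⁻¹(R − N).
det T = -5; the adjugate gives T⁻¹ = [[7/5, 8/5], [-2/5, -3/5]].
M = T⁻¹(R − N) = [[4], [-4]].

M = [[4], [-4]]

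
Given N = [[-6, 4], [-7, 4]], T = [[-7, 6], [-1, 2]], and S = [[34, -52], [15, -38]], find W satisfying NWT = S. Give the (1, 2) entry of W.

Left-multiply by N⁻¹ and right-multiply by T⁻¹: W = N⁻¹ST⁻¹.
det N = 4; the adjugate gives N⁻¹ = [[1, -1], [7/4, -3/2]].
det T = -8, so T⁻¹ = [[-1/4, 3/4], [-1/8, 7/8]].
N⁻¹S = [[19, -14], [37, -34]].
W = (N⁻¹S)T⁻¹ = [[-3, 2], [-5, -2]].

2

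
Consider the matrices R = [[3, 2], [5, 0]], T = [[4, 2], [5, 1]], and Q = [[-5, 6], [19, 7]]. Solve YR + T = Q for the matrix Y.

YR = Q − T = [[-9, 4], [14, 6]].
Right-multiplying both sides by R⁻¹ gives Y = (Q − T)R⁻¹.
R has determinant -10; R⁻¹ = [[0, 1/5], [1/2, -3/10]].
Y = (Q − T)R⁻¹ = [[2, -3], [3, 1]].

Y = [[2, -3], [3, 1]]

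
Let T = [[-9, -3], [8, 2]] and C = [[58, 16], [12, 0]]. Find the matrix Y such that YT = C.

Y = [[-2, 5], [4, 6]]

T is on the right of Y, so right-multiply by T⁻¹: Y = CT⁻¹.
det T = 6; the adjugate gives T⁻¹ = [[1/3, 1/2], [-4/3, -3/2]].
Y = CT⁻¹ = [[58, 16], [12, 0]] · [[1/3, 1/2], [-4/3, -3/2]] = [[-2, 5], [4, 6]].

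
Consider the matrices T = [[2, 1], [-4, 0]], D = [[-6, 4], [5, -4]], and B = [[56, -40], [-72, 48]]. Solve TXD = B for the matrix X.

X = T⁻¹BD⁻¹ (apply T⁻¹ on the left and D⁻¹ on the right).
det T = 4, so T⁻¹ = [[0, -1/4], [1, 1/2]].
det D = 4; the adjugate gives D⁻¹ = [[-1, -1], [-5/4, -3/2]].
T⁻¹B = [[18, -12], [20, -16]].
X = (T⁻¹B)D⁻¹ = [[-3, 0], [0, 4]].

X = [[-3, 0], [0, 4]]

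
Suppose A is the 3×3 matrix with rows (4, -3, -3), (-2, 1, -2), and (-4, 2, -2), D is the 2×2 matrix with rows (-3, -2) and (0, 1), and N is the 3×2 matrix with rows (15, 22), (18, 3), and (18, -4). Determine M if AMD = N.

M = A⁻¹ND⁻¹ (apply A⁻¹ on the left and D⁻¹ on the right).
det A = -4; the adjugate gives A⁻¹ = [[-1/2, 3, -9/4], [-1, 5, -7/2], [0, -1, 1/2]].
det D = -3; the adjugate gives D⁻¹ = [[-1/3, -2/3], [0, 1]].
A⁻¹N = [[6, 7], [12, 7], [-9, -5]].
M = (A⁻¹N)D⁻¹ = [[-2, 3], [-4, -1], [3, 1]].

M = [[-2, 3], [-4, -1], [3, 1]]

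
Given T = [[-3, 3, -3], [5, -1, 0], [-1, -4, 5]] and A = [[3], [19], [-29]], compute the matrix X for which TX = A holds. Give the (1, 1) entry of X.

5

Since T multiplies X on the left, X = T⁻¹A.
T has determinant 3; T⁻¹ = [[-5/3, -1, -1], [-25/3, -6, -5], [-7, -5, -4]].
X = T⁻¹A = [[-5/3, -1, -1], [-25/3, -6, -5], [-7, -5, -4]] · [[3], [19], [-29]] = [[5], [6], [0]].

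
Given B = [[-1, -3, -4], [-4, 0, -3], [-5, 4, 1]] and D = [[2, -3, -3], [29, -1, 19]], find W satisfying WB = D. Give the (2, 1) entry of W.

-5

Since B sits to the right of W, W = DB⁻¹.
B has determinant -5; B⁻¹ = [[-12/5, 13/5, -9/5], [-19/5, 21/5, -13/5], [16/5, -19/5, 12/5]].
W = DB⁻¹ = [[2, -3, -3], [29, -1, 19]] · [[-12/5, 13/5, -9/5], [-19/5, 21/5, -13/5], [16/5, -19/5, 12/5]] = [[-3, 4, -3], [-5, -1, -4]].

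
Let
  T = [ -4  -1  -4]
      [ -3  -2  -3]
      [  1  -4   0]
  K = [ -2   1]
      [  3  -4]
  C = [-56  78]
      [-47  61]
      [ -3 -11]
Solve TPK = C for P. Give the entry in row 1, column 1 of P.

1

P = T⁻¹CK⁻¹ (apply T⁻¹ on the left and K⁻¹ on the right).
T has determinant -5; T⁻¹ = [[12/5, -16/5, 1], [3/5, -4/5, 0], [-14/5, 17/5, -1]].
det K = 5; the adjugate gives K⁻¹ = [[-4/5, -1/5], [-3/5, -2/5]].
T⁻¹C = [[13, -19], [4, -2], [0, 0]].
P = (T⁻¹C)K⁻¹ = [[1, 5], [-2, 0], [0, 0]].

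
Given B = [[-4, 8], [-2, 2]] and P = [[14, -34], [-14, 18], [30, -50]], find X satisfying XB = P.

Since B sits to the right of X, X = PB⁻¹.
det B = 8, so B⁻¹ = [[1/4, -1], [1/4, -1/2]].
X = PB⁻¹ = [[14, -34], [-14, 18], [30, -50]] · [[1/4, -1], [1/4, -1/2]] = [[-5, 3], [1, 5], [-5, -5]].

X = [[-5, 3], [1, 5], [-5, -5]]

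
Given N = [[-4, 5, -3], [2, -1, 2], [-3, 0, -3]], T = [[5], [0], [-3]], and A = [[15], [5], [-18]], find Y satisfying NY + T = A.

NY = A − T = [[10], [5], [-15]].
Left-multiplying both sides by N⁻¹ gives Y = N⁻¹(A − T).
det N = -3, so N⁻¹ = [[-1, -5, -7/3], [0, -1, -2/3], [1, 5, 2]].
Y = N⁻¹(A − T) = [[0], [5], [5]].

Y = [[0], [5], [5]]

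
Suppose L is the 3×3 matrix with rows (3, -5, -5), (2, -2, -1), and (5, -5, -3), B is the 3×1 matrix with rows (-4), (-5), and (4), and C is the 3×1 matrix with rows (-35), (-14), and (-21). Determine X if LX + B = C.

X = [[-2], [0], [5]]

LX = C − B = [[-31], [-9], [-25]].
Left-multiplying both sides by L⁻¹ gives X = L⁻¹(C − B).
det L = -2; the adjugate gives L⁻¹ = [[-1/2, -5, 5/2], [-1/2, -8, 7/2], [0, 5, -2]].
X = L⁻¹(C − B) = [[-2], [0], [5]].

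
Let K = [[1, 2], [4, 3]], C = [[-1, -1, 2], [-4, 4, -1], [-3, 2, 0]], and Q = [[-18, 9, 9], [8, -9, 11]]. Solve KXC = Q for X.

Isolating X: multiply by K⁻¹ from the left and C⁻¹ from the right, so X = K⁻¹QC⁻¹.
det K = -5; the adjugate gives K⁻¹ = [[-3/5, 2/5], [4/5, -1/5]].
det C = 3, so C⁻¹ = [[2/3, 4/3, -7/3], [1, 2, -3], [4/3, 5/3, -8/3]].
K⁻¹Q = [[14, -9, -1], [-16, 9, 5]].
X = (K⁻¹Q)C⁻¹ = [[-1, -1, -3], [5, 5, -3]].

X = [[-1, -1, -3], [5, 5, -3]]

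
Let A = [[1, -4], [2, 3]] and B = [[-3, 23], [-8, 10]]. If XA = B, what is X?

Right-multiplying both sides by A⁻¹ gives X = BA⁻¹.
det A = 11, so A⁻¹ = [[3/11, 4/11], [-2/11, 1/11]].
X = BA⁻¹ = [[-3, 23], [-8, 10]] · [[3/11, 4/11], [-2/11, 1/11]] = [[-5, 1], [-4, -2]].

X = [[-5, 1], [-4, -2]]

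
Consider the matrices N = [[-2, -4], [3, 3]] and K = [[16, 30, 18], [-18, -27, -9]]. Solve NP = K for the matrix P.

P = [[-4, -3, 3], [-2, -6, -6]]

N is on the left of P, so left-multiply by N⁻¹: P = N⁻¹K.
det N = 6, so N⁻¹ = [[1/2, 2/3], [-1/2, -1/3]].
P = N⁻¹K = [[1/2, 2/3], [-1/2, -1/3]] · [[16, 30, 18], [-18, -27, -9]] = [[-4, -3, 3], [-2, -6, -6]].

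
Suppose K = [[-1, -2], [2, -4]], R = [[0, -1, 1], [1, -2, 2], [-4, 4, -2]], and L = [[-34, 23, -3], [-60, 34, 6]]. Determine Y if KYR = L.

Y = [[-1, 2, 0], [-2, -4, -5]]

Isolating Y: multiply by K⁻¹ from the left and R⁻¹ from the right, so Y = K⁻¹LR⁻¹.
det K = 8, so K⁻¹ = [[-1/2, 1/4], [-1/4, -1/8]].
R has determinant 2; R⁻¹ = [[-2, 1, 0], [-3, 2, 1/2], [-2, 2, 1/2]].
K⁻¹L = [[2, -3, 3], [16, -10, 0]].
Y = (K⁻¹L)R⁻¹ = [[-1, 2, 0], [-2, -4, -5]].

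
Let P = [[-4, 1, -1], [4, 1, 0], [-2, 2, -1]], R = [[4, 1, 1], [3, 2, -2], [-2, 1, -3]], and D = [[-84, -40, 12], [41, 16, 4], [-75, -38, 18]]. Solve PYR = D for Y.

Y = [[5, 0, 2], [-2, -5, 0], [3, -3, 3]]

Left-multiply by P⁻¹ and right-multiply by R⁻¹: Y = P⁻¹DR⁻¹.
det P = -2; the adjugate gives P⁻¹ = [[1/2, 1/2, -1/2], [-2, -1, 2], [-5, -3, 4]].
det R = 4; the adjugate gives R⁻¹ = [[-1, 1, -1], [13/4, -5/2, 11/4], [7/4, -3/2, 5/4]].
P⁻¹D = [[16, 7, -1], [-23, -12, 8], [-3, 0, 0]].
Y = (P⁻¹D)R⁻¹ = [[5, 0, 2], [-2, -5, 0], [3, -3, 3]].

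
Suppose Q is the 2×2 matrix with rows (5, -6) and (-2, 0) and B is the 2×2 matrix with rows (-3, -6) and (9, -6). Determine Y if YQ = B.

Y = [[1, 4], [1, -2]]

Q is on the right of Y, so right-multiply by Q⁻¹: Y = BQ⁻¹.
Q has determinant -12; Q⁻¹ = [[0, -1/2], [-1/6, -5/12]].
Y = BQ⁻¹ = [[-3, -6], [9, -6]] · [[0, -1/2], [-1/6, -5/12]] = [[1, 4], [1, -2]].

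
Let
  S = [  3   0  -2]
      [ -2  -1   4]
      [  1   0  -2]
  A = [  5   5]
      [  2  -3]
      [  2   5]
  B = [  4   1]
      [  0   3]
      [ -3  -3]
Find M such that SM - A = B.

M = [[5, 2], [0, -4], [3, 0]]

SM = B + A = [[9, 6], [2, 0], [-1, 2]].
Left-multiplying both sides by S⁻¹ gives M = S⁻¹(B + A).
det S = 4; the adjugate gives S⁻¹ = [[1/2, 0, -1/2], [0, -1, -2], [1/4, 0, -3/4]].
M = S⁻¹(B + A) = [[5, 2], [0, -4], [3, 0]].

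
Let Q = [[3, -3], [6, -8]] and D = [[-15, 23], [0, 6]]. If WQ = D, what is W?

W = [[3, -4], [6, -3]]

Q is on the right of W, so right-multiply by Q⁻¹: W = DQ⁻¹.
det Q = -6, so Q⁻¹ = [[4/3, -1/2], [1, -1/2]].
W = DQ⁻¹ = [[-15, 23], [0, 6]] · [[4/3, -1/2], [1, -1/2]] = [[3, -4], [6, -3]].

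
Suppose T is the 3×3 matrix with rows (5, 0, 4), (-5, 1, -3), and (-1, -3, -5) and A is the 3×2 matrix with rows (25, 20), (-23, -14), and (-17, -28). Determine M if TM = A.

Left-multiplying both sides by T⁻¹ gives M = T⁻¹A.
det T = -6; the adjugate gives T⁻¹ = [[7/3, 2, 2/3], [11/3, 7/2, 5/6], [-8/3, -5/2, -5/6]].
M = T⁻¹A = [[7/3, 2, 2/3], [11/3, 7/2, 5/6], [-8/3, -5/2, -5/6]] · [[25, 20], [-23, -14], [-17, -28]] = [[1, 0], [-3, 1], [5, 5]].

M = [[1, 0], [-3, 1], [5, 5]]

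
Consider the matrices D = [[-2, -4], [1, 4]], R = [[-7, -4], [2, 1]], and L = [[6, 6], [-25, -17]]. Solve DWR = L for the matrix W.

W = D⁻¹LR⁻¹ (apply D⁻¹ on the left and R⁻¹ on the right).
D has determinant -4; D⁻¹ = [[-1, -1], [1/4, 1/2]].
det R = 1, so R⁻¹ = [[1, 4], [-2, -7]].
D⁻¹L = [[19, 11], [-11, -7]].
W = (D⁻¹L)R⁻¹ = [[-3, -1], [3, 5]].

W = [[-3, -1], [3, 5]]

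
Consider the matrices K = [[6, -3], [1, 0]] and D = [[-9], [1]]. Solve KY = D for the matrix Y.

Y = [[1], [5]]

Left-multiplying both sides by K⁻¹ gives Y = K⁻¹D.
K has determinant 3; K⁻¹ = [[0, 1], [-1/3, 2]].
Y = K⁻¹D = [[0, 1], [-1/3, 2]] · [[-9], [1]] = [[1], [5]].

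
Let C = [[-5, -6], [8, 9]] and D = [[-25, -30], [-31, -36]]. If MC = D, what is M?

M = [[5, 0], [3, -2]]

Right-multiplying both sides by C⁻¹ gives M = DC⁻¹.
det C = 3; the adjugate gives C⁻¹ = [[3, 2], [-8/3, -5/3]].
M = DC⁻¹ = [[-25, -30], [-31, -36]] · [[3, 2], [-8/3, -5/3]] = [[5, 0], [3, -2]].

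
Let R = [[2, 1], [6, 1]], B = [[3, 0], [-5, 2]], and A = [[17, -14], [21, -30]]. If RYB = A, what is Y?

Left-multiply by R⁻¹ and right-multiply by B⁻¹: Y = R⁻¹AB⁻¹.
R has determinant -4; R⁻¹ = [[-1/4, 1/4], [3/2, -1/2]].
det B = 6; the adjugate gives B⁻¹ = [[1/3, 0], [5/6, 1/2]].
R⁻¹A = [[1, -4], [15, -6]].
Y = (R⁻¹A)B⁻¹ = [[-3, -2], [0, -3]].

Y = [[-3, -2], [0, -3]]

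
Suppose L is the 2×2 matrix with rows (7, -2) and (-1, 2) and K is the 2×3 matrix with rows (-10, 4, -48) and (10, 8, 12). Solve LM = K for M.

L is on the left of M, so left-multiply by L⁻¹: M = L⁻¹K.
L has determinant 12; L⁻¹ = [[1/6, 1/6], [1/12, 7/12]].
M = L⁻¹K = [[1/6, 1/6], [1/12, 7/12]] · [[-10, 4, -48], [10, 8, 12]] = [[0, 2, -6], [5, 5, 3]].

M = [[0, 2, -6], [5, 5, 3]]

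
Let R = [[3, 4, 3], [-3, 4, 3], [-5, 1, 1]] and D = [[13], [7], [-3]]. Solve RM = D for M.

Since R multiplies M on the left, M = R⁻¹D.
det R = 6; the adjugate gives R⁻¹ = [[1/6, -1/6, 0], [-2, 3, -3], [17/6, -23/6, 4]].
M = R⁻¹D = [[1/6, -1/6, 0], [-2, 3, -3], [17/6, -23/6, 4]] · [[13], [7], [-3]] = [[1], [4], [-2]].

M = [[1], [4], [-2]]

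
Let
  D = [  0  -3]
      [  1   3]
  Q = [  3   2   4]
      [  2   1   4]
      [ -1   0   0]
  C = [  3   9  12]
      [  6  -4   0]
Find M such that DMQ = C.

Isolating M: multiply by D⁻¹ from the left and Q⁻¹ from the right, so M = D⁻¹CQ⁻¹.
det D = 3, so D⁻¹ = [[1, 1], [-1/3, 0]].
det Q = -4; the adjugate gives Q⁻¹ = [[0, 0, -1], [1, -1, 1], [-1/4, 1/2, 1/4]].
D⁻¹C = [[9, 5, 12], [-1, -3, -4]].
M = (D⁻¹C)Q⁻¹ = [[2, 1, -1], [-2, 1, -3]].

M = [[2, 1, -1], [-2, 1, -3]]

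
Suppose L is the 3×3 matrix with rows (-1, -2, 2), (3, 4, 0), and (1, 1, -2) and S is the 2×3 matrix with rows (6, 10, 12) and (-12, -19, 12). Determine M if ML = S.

Since L sits to the right of M, M = SL⁻¹.
L has determinant -6; L⁻¹ = [[4/3, 1/3, 4/3], [-1, 0, -1], [1/6, 1/6, -1/3]].
M = SL⁻¹ = [[6, 10, 12], [-12, -19, 12]] · [[4/3, 1/3, 4/3], [-1, 0, -1], [1/6, 1/6, -1/3]] = [[0, 4, -6], [5, -2, -1]].

M = [[0, 4, -6], [5, -2, -1]]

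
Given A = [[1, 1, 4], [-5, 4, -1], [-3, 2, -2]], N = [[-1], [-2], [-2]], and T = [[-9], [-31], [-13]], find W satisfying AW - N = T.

W = [[3], [-5], [-2]]

AW = T + N = [[-10], [-33], [-15]].
Left-multiplying both sides by A⁻¹ gives W = A⁻¹(T + N).
A has determinant -5; A⁻¹ = [[6/5, -2, 17/5], [7/5, -2, 19/5], [-2/5, 1, -9/5]].
W = A⁻¹(T + N) = [[3], [-5], [-2]].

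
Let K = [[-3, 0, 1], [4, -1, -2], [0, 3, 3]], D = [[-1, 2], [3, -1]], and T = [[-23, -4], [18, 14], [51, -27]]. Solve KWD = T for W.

W = [[3, 5], [-4, 0], [2, 5]]

Left-multiply by K⁻¹ and right-multiply by D⁻¹: W = K⁻¹TD⁻¹.
det K = 3, so K⁻¹ = [[1, 1, 1/3], [-4, -3, -2/3], [4, 3, 1]].
det D = -5; the adjugate gives D⁻¹ = [[1/5, 2/5], [3/5, 1/5]].
K⁻¹T = [[12, 1], [4, -8], [13, -1]].
W = (K⁻¹T)D⁻¹ = [[3, 5], [-4, 0], [2, 5]].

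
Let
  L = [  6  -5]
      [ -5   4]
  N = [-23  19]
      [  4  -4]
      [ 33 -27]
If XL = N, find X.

Since L sits to the right of X, X = NL⁻¹.
det L = -1; the adjugate gives L⁻¹ = [[-4, -5], [-5, -6]].
X = NL⁻¹ = [[-23, 19], [4, -4], [33, -27]] · [[-4, -5], [-5, -6]] = [[-3, 1], [4, 4], [3, -3]].

X = [[-3, 1], [4, 4], [3, -3]]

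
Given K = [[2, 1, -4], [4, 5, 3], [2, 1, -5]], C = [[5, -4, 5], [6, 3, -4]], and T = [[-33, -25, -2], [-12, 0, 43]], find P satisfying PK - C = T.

P = [[-2, -5, -2], [-2, 2, -5]]

PK = T + C = [[-28, -29, 3], [-6, 3, 39]].
Since K sits to the right of P, P = (T + C)K⁻¹.
det K = -6; the adjugate gives K⁻¹ = [[14/3, -1/6, -23/6], [-13/3, 1/3, 11/3], [1, 0, -1]].
P = (T + C)K⁻¹ = [[-2, -5, -2], [-2, 2, -5]].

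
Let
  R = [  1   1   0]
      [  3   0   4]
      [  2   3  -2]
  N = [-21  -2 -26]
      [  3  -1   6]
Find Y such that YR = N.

Y = [[-5, -6, 1], [2, 1, -1]]

Right-multiplying both sides by R⁻¹ gives Y = NR⁻¹.
det R = 2; the adjugate gives R⁻¹ = [[-6, 1, 2], [7, -1, -2], [9/2, -1/2, -3/2]].
Y = NR⁻¹ = [[-21, -2, -26], [3, -1, 6]] · [[-6, 1, 2], [7, -1, -2], [9/2, -1/2, -3/2]] = [[-5, -6, 1], [2, 1, -1]].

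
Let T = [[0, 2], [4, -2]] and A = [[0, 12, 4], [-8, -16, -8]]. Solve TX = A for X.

X = [[-2, -1, -1], [0, 6, 2]]

Left-multiplying both sides by T⁻¹ gives X = T⁻¹A.
det T = -8; the adjugate gives T⁻¹ = [[1/4, 1/4], [1/2, 0]].
X = T⁻¹A = [[1/4, 1/4], [1/2, 0]] · [[0, 12, 4], [-8, -16, -8]] = [[-2, -1, -1], [0, 6, 2]].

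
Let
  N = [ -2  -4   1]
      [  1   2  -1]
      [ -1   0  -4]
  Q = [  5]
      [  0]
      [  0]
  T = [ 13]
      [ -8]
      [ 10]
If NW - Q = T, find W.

W = [[-2], [-4], [-2]]

NW = T + Q = [[18], [-8], [10]].
Left-multiplying both sides by N⁻¹ gives W = N⁻¹(T + Q).
det N = -2; the adjugate gives N⁻¹ = [[4, 8, -1], [-5/2, -9/2, 1/2], [-1, -2, 0]].
W = N⁻¹(T + Q) = [[-2], [-4], [-2]].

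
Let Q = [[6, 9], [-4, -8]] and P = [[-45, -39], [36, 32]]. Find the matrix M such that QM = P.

M = [[-3, -2], [-3, -3]]

Since Q multiplies M on the left, M = Q⁻¹P.
det Q = -12, so Q⁻¹ = [[2/3, 3/4], [-1/3, -1/2]].
M = Q⁻¹P = [[2/3, 3/4], [-1/3, -1/2]] · [[-45, -39], [36, 32]] = [[-3, -2], [-3, -3]].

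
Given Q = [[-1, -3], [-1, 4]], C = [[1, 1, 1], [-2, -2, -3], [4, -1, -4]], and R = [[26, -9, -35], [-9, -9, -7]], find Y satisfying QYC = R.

Y = [[1, -2, -4], [-3, -1, -1]]

Y = Q⁻¹RC⁻¹ (apply Q⁻¹ on the left and C⁻¹ on the right).
det Q = -7, so Q⁻¹ = [[-4/7, -3/7], [-1/7, 1/7]].
det C = -5; the adjugate gives C⁻¹ = [[-1, -3/5, 1/5], [4, 8/5, -1/5], [-2, -1, 0]].
Q⁻¹R = [[-11, 9, 23], [-5, 0, 4]].
Y = (Q⁻¹R)C⁻¹ = [[1, -2, -4], [-3, -1, -1]].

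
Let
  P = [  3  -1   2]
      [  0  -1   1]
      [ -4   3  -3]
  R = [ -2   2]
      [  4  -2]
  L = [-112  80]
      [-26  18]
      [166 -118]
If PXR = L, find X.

X = [[5, -3], [-1, 1], [4, -3]]

X = P⁻¹LR⁻¹ (apply P⁻¹ on the left and R⁻¹ on the right).
det P = -4; the adjugate gives P⁻¹ = [[0, -3/4, -1/4], [1, 1/4, 3/4], [1, 5/4, 3/4]].
det R = -4, so R⁻¹ = [[1/2, 1/2], [1, 1/2]].
P⁻¹L = [[-22, 16], [6, -4], [-20, 14]].
X = (P⁻¹L)R⁻¹ = [[5, -3], [-1, 1], [4, -3]].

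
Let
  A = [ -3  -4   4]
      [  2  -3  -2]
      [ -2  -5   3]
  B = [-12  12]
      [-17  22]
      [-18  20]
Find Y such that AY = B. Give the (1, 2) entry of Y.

Since A multiplies Y on the left, Y = A⁻¹B.
det A = 1, so A⁻¹ = [[-19, -8, 20], [-2, -1, 2], [-16, -7, 17]].
Y = A⁻¹B = [[-19, -8, 20], [-2, -1, 2], [-16, -7, 17]] · [[-12, 12], [-17, 22], [-18, 20]] = [[4, -4], [5, -6], [5, -6]].

-4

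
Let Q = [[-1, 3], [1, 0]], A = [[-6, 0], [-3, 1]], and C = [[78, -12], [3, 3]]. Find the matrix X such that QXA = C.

Isolating X: multiply by Q⁻¹ from the left and A⁻¹ from the right, so X = Q⁻¹CA⁻¹.
det Q = -3; the adjugate gives Q⁻¹ = [[0, 1], [1/3, 1/3]].
det A = -6; the adjugate gives A⁻¹ = [[-1/6, 0], [-1/2, 1]].
Q⁻¹C = [[3, 3], [27, -3]].
X = (Q⁻¹C)A⁻¹ = [[-2, 3], [-3, -3]].

X = [[-2, 3], [-3, -3]]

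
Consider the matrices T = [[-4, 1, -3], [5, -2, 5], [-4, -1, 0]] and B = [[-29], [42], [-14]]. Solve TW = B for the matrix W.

Left-multiplying both sides by T⁻¹ gives W = T⁻¹B.
T has determinant -1; T⁻¹ = [[-5, -3, 1], [20, 12, -5], [13, 8, -3]].
W = T⁻¹B = [[-5, -3, 1], [20, 12, -5], [13, 8, -3]] · [[-29], [42], [-14]] = [[5], [-6], [1]].

W = [[5], [-6], [1]]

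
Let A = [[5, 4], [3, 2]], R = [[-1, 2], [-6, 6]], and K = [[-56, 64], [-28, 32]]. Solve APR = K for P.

Left-multiply by A⁻¹ and right-multiply by R⁻¹: P = A⁻¹KR⁻¹.
det A = -2, so A⁻¹ = [[-1, 2], [3/2, -5/2]].
R has determinant 6; R⁻¹ = [[1, -1/3], [1, -1/6]].
A⁻¹K = [[0, 0], [-14, 16]].
P = (A⁻¹K)R⁻¹ = [[0, 0], [2, 2]].

P = [[0, 0], [2, 2]]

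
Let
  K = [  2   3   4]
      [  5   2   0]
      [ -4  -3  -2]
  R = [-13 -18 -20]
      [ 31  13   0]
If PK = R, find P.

P = [[-2, 3, 6], [-1, 5, -2]]

Since K sits to the right of P, P = RK⁻¹.
K has determinant -6; K⁻¹ = [[2/3, 1, 4/3], [-5/3, -2, -10/3], [7/6, 1, 11/6]].
P = RK⁻¹ = [[-13, -18, -20], [31, 13, 0]] · [[2/3, 1, 4/3], [-5/3, -2, -10/3], [7/6, 1, 11/6]] = [[-2, 3, 6], [-1, 5, -2]].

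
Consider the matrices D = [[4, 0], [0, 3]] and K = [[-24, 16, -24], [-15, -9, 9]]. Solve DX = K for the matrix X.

D is on the left of X, so left-multiply by D⁻¹: X = D⁻¹K.
D has determinant 12; D⁻¹ = [[1/4, 0], [0, 1/3]].
X = D⁻¹K = [[1/4, 0], [0, 1/3]] · [[-24, 16, -24], [-15, -9, 9]] = [[-6, 4, -6], [-5, -3, 3]].

X = [[-6, 4, -6], [-5, -3, 3]]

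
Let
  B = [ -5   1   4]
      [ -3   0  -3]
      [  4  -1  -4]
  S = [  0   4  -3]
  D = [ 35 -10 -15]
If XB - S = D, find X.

XB = D + S = [[35, -6, -18]].
Since B sits to the right of X, X = (D + S)B⁻¹.
det B = 3, so B⁻¹ = [[-1, 0, -1], [-8, 4/3, -9], [1, -1/3, 1]].
X = (D + S)B⁻¹ = [[-5, -2, 1]].

X = [[-5, -2, 1]]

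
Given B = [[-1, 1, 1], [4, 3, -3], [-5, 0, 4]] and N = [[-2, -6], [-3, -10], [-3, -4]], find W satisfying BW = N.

Since B multiplies W on the left, W = B⁻¹N.
det B = 2; the adjugate gives B⁻¹ = [[6, -2, -3], [-1/2, 1/2, 1/2], [15/2, -5/2, -7/2]].
W = B⁻¹N = [[6, -2, -3], [-1/2, 1/2, 1/2], [15/2, -5/2, -7/2]] · [[-2, -6], [-3, -10], [-3, -4]] = [[3, -4], [-2, -4], [3, -6]].

W = [[3, -4], [-2, -4], [3, -6]]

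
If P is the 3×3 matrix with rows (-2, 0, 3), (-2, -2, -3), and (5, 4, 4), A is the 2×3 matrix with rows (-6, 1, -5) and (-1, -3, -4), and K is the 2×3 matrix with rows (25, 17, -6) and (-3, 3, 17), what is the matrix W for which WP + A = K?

W = [[-5, 2, 5], [4, -3, 0]]

WP = K − A = [[31, 16, -1], [-2, 6, 21]].
Right-multiplying both sides by P⁻¹ gives W = (K − A)P⁻¹.
det P = -2; the adjugate gives P⁻¹ = [[-2, -6, -3], [7/2, 23/2, 6], [-1, -4, -2]].
W = (K − A)P⁻¹ = [[-5, 2, 5], [4, -3, 0]].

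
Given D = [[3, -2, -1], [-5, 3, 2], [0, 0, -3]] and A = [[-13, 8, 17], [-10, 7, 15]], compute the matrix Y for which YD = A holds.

Since D sits to the right of Y, Y = AD⁻¹.
D has determinant 3; D⁻¹ = [[-3, -2, -1/3], [-5, -3, -1/3], [0, 0, -1/3]].
Y = AD⁻¹ = [[-13, 8, 17], [-10, 7, 15]] · [[-3, -2, -1/3], [-5, -3, -1/3], [0, 0, -1/3]] = [[-1, 2, -4], [-5, -1, -4]].

Y = [[-1, 2, -4], [-5, -1, -4]]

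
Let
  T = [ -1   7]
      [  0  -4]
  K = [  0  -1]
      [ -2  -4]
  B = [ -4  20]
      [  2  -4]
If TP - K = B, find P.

TP = B + K = [[-4, 19], [0, -8]].
Since T multiplies P on the left, P = T⁻¹(B + K).
det T = 4, so T⁻¹ = [[-1, -7/4], [0, -1/4]].
P = T⁻¹(B + K) = [[4, -5], [0, 2]].

P = [[4, -5], [0, 2]]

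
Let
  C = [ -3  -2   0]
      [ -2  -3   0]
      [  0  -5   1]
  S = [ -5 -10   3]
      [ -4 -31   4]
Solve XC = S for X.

X = [[5, -5, 3], [-2, 5, 4]]

C is on the right of X, so right-multiply by C⁻¹: X = SC⁻¹.
det C = 5; the adjugate gives C⁻¹ = [[-3/5, 2/5, 0], [2/5, -3/5, 0], [2, -3, 1]].
X = SC⁻¹ = [[-5, -10, 3], [-4, -31, 4]] · [[-3/5, 2/5, 0], [2/5, -3/5, 0], [2, -3, 1]] = [[5, -5, 3], [-2, 5, 4]].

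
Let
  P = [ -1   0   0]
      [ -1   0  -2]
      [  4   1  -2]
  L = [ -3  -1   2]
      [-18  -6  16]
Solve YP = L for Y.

Y = [[-1, 0, -1], [-4, -2, -6]]

Since P sits to the right of Y, Y = LP⁻¹.
det P = -2; the adjugate gives P⁻¹ = [[-1, 0, 0], [5, -1, 1], [1/2, -1/2, 0]].
Y = LP⁻¹ = [[-3, -1, 2], [-18, -6, 16]] · [[-1, 0, 0], [5, -1, 1], [1/2, -1/2, 0]] = [[-1, 0, -1], [-4, -2, -6]].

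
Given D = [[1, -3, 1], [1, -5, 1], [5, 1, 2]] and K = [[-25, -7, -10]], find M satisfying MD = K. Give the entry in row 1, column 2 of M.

D is on the right of M, so right-multiply by D⁻¹: M = KD⁻¹.
D has determinant 6; D⁻¹ = [[-11/6, 7/6, 1/3], [1/2, -1/2, 0], [13/3, -8/3, -1/3]].
M = KD⁻¹ = [[-25, -7, -10]] · [[-11/6, 7/6, 1/3], [1/2, -1/2, 0], [13/3, -8/3, -1/3]] = [[-1, 1, -5]].

1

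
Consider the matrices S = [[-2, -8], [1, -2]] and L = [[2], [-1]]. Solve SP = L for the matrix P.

S is on the left of P, so left-multiply by S⁻¹: P = S⁻¹L.
det S = 12, so S⁻¹ = [[-1/6, 2/3], [-1/12, -1/6]].
P = S⁻¹L = [[-1/6, 2/3], [-1/12, -1/6]] · [[2], [-1]] = [[-1], [0]].

P = [[-1], [0]]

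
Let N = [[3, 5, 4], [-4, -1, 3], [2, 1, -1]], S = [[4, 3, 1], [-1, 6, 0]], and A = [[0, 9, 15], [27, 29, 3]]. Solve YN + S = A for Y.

YN = A − S = [[-4, 6, 14], [28, 23, 3]].
Since N sits to the right of Y, Y = (A − S)N⁻¹.
det N = -4, so N⁻¹ = [[1/2, -9/4, -19/4], [-1/2, 11/4, 25/4], [1/2, -7/4, -17/4]].
Y = (A − S)N⁻¹ = [[2, 1, -3], [4, -5, -2]].

Y = [[2, 1, -3], [4, -5, -2]]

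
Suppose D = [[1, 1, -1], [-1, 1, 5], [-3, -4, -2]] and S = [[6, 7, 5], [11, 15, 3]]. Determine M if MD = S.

M = [[-4, -1, -3], [6, 1, -2]]

Since D sits to the right of M, M = SD⁻¹.
D has determinant -6; D⁻¹ = [[-3, -1, -1], [17/6, 5/6, 2/3], [-7/6, -1/6, -1/3]].
M = SD⁻¹ = [[6, 7, 5], [11, 15, 3]] · [[-3, -1, -1], [17/6, 5/6, 2/3], [-7/6, -1/6, -1/3]] = [[-4, -1, -3], [6, 1, -2]].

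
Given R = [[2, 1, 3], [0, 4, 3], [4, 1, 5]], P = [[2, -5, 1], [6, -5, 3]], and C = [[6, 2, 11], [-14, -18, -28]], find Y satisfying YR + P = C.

Y = [[4, 1, -1], [0, -2, -5]]

YR = C − P = [[4, 7, 10], [-20, -13, -31]].
Since R sits to the right of Y, Y = (C − P)R⁻¹.
det R = -2, so R⁻¹ = [[-17/2, 1, 9/2], [-6, 1, 3], [8, -1, -4]].
Y = (C − P)R⁻¹ = [[4, 1, -1], [0, -2, -5]].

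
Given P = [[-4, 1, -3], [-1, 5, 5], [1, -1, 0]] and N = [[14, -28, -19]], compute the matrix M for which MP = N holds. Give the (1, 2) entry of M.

P is on the right of M, so right-multiply by P⁻¹: M = NP⁻¹.
det P = -3, so P⁻¹ = [[-5/3, -1, -20/3], [-5/3, -1, -23/3], [4/3, 1, 19/3]].
M = NP⁻¹ = [[14, -28, -19]] · [[-5/3, -1, -20/3], [-5/3, -1, -23/3], [4/3, 1, 19/3]] = [[-2, -5, 1]].

-5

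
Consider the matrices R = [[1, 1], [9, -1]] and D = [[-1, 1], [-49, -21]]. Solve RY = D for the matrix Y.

Left-multiplying both sides by R⁻¹ gives Y = R⁻¹D.
det R = -10, so R⁻¹ = [[1/10, 1/10], [9/10, -1/10]].
Y = R⁻¹D = [[1/10, 1/10], [9/10, -1/10]] · [[-1, 1], [-49, -21]] = [[-5, -2], [4, 3]].

Y = [[-5, -2], [4, 3]]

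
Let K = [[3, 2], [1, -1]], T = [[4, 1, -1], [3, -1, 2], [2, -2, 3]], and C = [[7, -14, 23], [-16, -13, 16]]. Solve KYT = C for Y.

Y = K⁻¹CT⁻¹ (apply K⁻¹ on the left and T⁻¹ on the right).
det K = -5; the adjugate gives K⁻¹ = [[1/5, 2/5], [1/5, -3/5]].
T has determinant 3; T⁻¹ = [[1/3, -1/3, 1/3], [-5/3, 14/3, -11/3], [-4/3, 10/3, -7/3]].
K⁻¹C = [[-5, -8, 11], [11, 5, -5]].
Y = (K⁻¹C)T⁻¹ = [[-3, 1, 2], [2, 3, -3]].

Y = [[-3, 1, 2], [2, 3, -3]]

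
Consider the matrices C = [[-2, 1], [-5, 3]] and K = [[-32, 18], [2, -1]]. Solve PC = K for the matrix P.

P = [[6, 4], [-1, 0]]

Right-multiplying both sides by C⁻¹ gives P = KC⁻¹.
det C = -1; the adjugate gives C⁻¹ = [[-3, 1], [-5, 2]].
P = KC⁻¹ = [[-32, 18], [2, -1]] · [[-3, 1], [-5, 2]] = [[6, 4], [-1, 0]].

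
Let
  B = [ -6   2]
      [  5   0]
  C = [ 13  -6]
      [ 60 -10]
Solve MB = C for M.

M = [[-3, -1], [-5, 6]]

Right-multiplying both sides by B⁻¹ gives M = CB⁻¹.
det B = -10, so B⁻¹ = [[0, 1/5], [1/2, 3/5]].
M = CB⁻¹ = [[13, -6], [60, -10]] · [[0, 1/5], [1/2, 3/5]] = [[-3, -1], [-5, 6]].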